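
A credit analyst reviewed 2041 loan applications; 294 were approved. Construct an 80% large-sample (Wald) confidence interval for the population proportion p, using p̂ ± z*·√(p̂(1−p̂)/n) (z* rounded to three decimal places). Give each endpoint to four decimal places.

With x = 294 successes in n = 2041, p̂ = 0.14405.
SE = √(p̂(1−p̂)/n) = √(0.123297/2041) = 0.007772.
z* = 1.282 at the 80% level.
Margin = 1.282·0.007772 = 0.00996.
Interval: 0.14405 ± 0.00996 → (0.1341, 0.1540).

(0.1341, 0.1540)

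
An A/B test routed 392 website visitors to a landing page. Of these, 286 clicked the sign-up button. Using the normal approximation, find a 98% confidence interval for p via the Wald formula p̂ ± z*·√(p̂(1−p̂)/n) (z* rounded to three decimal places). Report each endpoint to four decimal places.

Sample proportion p̂ = 286/392 = 0.72959.
SE = √(p̂(1−p̂)/n) = √(0.197288/392) = 0.022434.
The 98% critical value is z* = 2.326.
Margin = 2.326·0.022434 = 0.05218.
So the interval runs from 0.6774 to 0.7818.

(0.6774, 0.7818)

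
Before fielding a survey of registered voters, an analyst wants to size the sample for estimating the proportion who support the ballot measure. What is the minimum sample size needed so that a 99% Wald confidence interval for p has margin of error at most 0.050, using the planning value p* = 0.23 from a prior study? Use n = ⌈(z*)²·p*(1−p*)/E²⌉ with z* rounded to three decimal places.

For 99% confidence, z* = 2.576.
p*(1−p*) = 0.1771.
(z*)²·p*(1−p*)/E² = 6.635776·0.1771/0.002500 = 470.078.
⌈470.078⌉ = 471.

n = 471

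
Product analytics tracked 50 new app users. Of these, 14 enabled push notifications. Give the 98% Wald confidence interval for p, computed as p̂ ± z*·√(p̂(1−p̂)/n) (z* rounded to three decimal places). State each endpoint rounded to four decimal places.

(0.1323, 0.4277)

p̂ = 14/50 = 0.28000.
SE = √(p̂(1−p̂)/n) = √(0.201600/50) = 0.063498.
For 98% confidence, z* = 2.326.
Margin of error: 2.326 × 0.063498 = 0.14770.
CI: 0.28000 ± 0.14770 = (0.1323, 0.4277).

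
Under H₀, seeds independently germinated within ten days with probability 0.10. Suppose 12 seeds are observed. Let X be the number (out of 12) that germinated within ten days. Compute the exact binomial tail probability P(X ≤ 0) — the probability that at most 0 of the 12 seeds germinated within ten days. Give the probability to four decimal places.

P = 0.2824

X is binomial with n = 12 and p = 0.10.
P(X ≤ 0) = C(12,0)·0.10^0·0.90^12.
= 0.282430 = 0.2824.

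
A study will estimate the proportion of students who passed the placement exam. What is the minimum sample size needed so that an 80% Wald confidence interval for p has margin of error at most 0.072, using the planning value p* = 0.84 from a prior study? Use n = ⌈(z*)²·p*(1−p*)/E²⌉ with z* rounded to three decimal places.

z* = 1.282 at the 80% level.
p*(1−p*) = 0.84·0.16 = 0.1344.
(z*)²·p*(1−p*)/E² = 1.643524·0.1344/0.005184 = 42.610.
Rounding up, n = 43.

n = 43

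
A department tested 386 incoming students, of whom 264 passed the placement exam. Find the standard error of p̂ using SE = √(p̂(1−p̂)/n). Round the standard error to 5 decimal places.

SE = 0.02366

The sample proportion is 264/386 = 0.68394.
p̂(1−p̂) = 0.68394·0.31606 = 0.216166.
SE = √(0.216166/386) = √0.000560016 = 0.02366.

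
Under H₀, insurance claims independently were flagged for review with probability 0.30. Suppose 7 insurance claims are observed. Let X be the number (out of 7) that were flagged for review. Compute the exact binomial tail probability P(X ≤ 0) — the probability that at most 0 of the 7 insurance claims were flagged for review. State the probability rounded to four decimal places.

X ~ Binomial(n=7, p=0.30).
P(X ≤ 0) = C(7,0)·0.30^0·0.70^7.
= 0.082354 = 0.0824.

P = 0.0824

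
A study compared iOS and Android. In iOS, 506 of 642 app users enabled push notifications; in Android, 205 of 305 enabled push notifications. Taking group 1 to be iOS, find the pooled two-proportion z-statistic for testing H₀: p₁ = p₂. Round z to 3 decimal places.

z = 3.857

Sample proportions: p̂₁ = 506/642 = 0.78816 and p̂₂ = 205/305 = 0.67213.
Pooled p̂ = (506+205)/(642+305) = 711/947 = 0.75079.
SE = √[p̂(1−p̂)(1/n₁+1/n₂)] = √[0.75079·0.24921·(1/642+1/305)] ≈ 0.030081.
z = 0.11603/0.030081 = 3.857.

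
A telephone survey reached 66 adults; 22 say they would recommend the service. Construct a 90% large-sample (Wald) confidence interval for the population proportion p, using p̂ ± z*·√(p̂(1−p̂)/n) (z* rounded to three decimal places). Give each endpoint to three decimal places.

With x = 22 successes in n = 66, p̂ = 0.33333.
SE = √(p̂(1−p̂)/n) = √(0.222222/66) = 0.058026.
For 90% confidence, z* = 1.645.
Margin of error: 1.645 × 0.058026 = 0.09545.
CI: 0.33333 ± 0.09545 = (0.238, 0.429).

(0.238, 0.429)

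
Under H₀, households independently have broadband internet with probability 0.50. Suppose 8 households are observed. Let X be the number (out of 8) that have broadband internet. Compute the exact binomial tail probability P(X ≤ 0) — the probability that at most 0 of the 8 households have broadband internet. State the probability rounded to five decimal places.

X is binomial with n = 8 and p = 0.50.
P(X ≤ 0) = C(8,0)·0.50^0·0.50^8.
= 0.003906 = 0.00391.

P = 0.00391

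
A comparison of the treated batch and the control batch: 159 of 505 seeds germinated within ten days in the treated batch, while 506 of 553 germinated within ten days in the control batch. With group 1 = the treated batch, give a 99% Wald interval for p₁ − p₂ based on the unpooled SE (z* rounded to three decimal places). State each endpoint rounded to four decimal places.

p̂₁ = 159/505 = 0.31485, p̂₂ = 506/553 = 0.91501; p̂₁ − p̂₂ = -0.60016.
Unpooled SE = √(p̂₁(1−p̂₁)/n₁ + p̂₂(1−p̂₂)/n₂) = √(0.000427168 + 0.000140628) = 0.023828.
The 99% critical value is z* = 2.576. Margin of error = 0.06138.
CI: -0.60016 ± 0.06138 = (-0.6615, -0.5388).

(-0.6615, -0.5388)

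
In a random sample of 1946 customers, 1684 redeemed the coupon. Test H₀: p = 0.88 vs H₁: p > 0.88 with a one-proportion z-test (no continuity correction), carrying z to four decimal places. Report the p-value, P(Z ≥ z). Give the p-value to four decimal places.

With x = 1684 successes in n = 1946, p̂ = 0.86536.
Under H₀, SE = √(p₀(1−p₀)/n) = √(0.88·0.12/1946) = √0.000054265 = 0.007366.
Test statistic (full precision, shown to 4 dp): z = (1684/1946 − 0.88)/SE₀ ≈ -1.9867.
p-value = P(Z ≥ z) with z = -1.9867 → 0.9765.

p-value = 0.9765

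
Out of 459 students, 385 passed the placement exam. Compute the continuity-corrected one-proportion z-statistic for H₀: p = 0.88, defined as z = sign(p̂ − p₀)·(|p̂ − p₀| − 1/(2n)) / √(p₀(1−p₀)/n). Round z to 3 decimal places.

Sample proportion p̂ = 385/459 = 0.83878. p̂ − p₀ = -0.041220.
1/(2n) = 0.001089.
Corrected numerator: |-0.041220| − 0.001089 = 0.040131.
Under H₀, SE = √(p₀(1−p₀)/n) = √(0.88·0.12/459) = √0.000230065 = 0.015168.
z = (−)0.040131/0.015168 = -2.646.

z = -2.646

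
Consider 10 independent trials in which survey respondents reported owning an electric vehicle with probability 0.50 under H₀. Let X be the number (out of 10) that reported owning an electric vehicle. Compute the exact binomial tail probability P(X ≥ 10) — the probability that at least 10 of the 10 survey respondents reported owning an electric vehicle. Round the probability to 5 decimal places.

X is binomial with n = 10 and p = 0.50.
P(X ≥ 10) = C(10,10)·0.50^10·0.50^0.
= 0.000977 = 0.00098.

P = 0.00098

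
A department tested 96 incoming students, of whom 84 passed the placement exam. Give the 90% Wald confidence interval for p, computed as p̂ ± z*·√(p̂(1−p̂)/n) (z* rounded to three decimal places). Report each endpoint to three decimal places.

p̂ = 84/96 = 0.87500.
SE = √(p̂(1−p̂)/n) = √(0.109375/96) = 0.033754.
z* = 1.645 at the 90% level.
Margin of error: 1.645 × 0.033754 = 0.05553.
Interval: 0.87500 ± 0.05553 → (0.819, 0.931).

(0.819, 0.931)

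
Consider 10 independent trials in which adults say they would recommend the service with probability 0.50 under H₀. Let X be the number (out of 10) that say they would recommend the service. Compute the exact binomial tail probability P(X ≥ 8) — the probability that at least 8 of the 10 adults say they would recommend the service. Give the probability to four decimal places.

P = 0.0547

X ~ Binomial(n=10, p=0.50).
P(X ≥ 8) = C(10,8)·0.50^8·0.50^2 + C(10,9)·0.50^9·0.50^1 + C(10,10)·0.50^10·0.50^0.
= 0.043945 + 0.009766 + 0.000977 = 0.0547.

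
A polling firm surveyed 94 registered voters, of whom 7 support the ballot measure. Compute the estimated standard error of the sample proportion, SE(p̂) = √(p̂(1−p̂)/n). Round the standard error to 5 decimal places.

SE = 0.02708

Sample proportion p̂ = 7/94 = 0.07447.
p̂(1−p̂) = 0.068924.
SE = √(0.068924/94) = 0.02708.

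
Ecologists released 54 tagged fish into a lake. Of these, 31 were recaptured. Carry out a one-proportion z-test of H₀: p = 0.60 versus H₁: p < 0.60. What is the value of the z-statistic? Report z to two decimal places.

The sample proportion is 31/54 = 0.57407.
SE₀ = √(0.60·0.40/54) = 0.066667.
z = (0.57407 − 0.60)/0.066667 = -0.02593/0.066667 = -0.39.

z = -0.39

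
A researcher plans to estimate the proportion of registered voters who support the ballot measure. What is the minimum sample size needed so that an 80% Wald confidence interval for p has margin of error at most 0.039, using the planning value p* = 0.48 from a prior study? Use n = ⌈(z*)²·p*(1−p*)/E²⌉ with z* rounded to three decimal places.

n = 270

The 80% critical value is z* = 1.282.
p*(1−p*) = 0.48·0.52 = 0.2496.
(z*)²·p*(1−p*)/E² = 1.643524·0.2496/0.001521 = 269.707.
⌈269.707⌉ = 270.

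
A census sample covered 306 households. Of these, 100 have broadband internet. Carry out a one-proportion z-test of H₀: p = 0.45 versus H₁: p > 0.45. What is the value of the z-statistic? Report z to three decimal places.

The sample proportion is 100/306 = 0.32680.
Null standard error: √(0.45·0.55/306) = √0.000808824 = 0.028440.
Test statistic: z = -0.12320/0.028440 = -4.332.

z = -4.332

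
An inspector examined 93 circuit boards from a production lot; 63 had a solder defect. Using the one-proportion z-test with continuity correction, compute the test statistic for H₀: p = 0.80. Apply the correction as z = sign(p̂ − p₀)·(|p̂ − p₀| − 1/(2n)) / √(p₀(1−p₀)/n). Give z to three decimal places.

p̂ = 63/93 = 0.67742. p̂ − p₀ = -0.122581.
Continuity correction 1/(2n) = 1/186 = 0.005376.
Corrected numerator: |-0.122581| − 0.005376 = 0.117205.
Under H₀, SE = √(p₀(1−p₀)/n) = √(0.80·0.20/93) = √0.001720430 = 0.041478.
z = (−)0.117205/0.041478 = -2.826.

z = -2.826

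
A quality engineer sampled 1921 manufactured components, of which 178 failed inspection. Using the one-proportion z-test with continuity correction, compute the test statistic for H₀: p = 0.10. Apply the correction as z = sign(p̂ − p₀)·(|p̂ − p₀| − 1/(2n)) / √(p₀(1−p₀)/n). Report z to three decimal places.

z = -1.034

Sample proportion p̂ = 178/1921 = 0.09266. p̂ − p₀ = -0.007340.
1/(2n) = 0.000260.
Corrected numerator: |-0.007340| − 0.000260 = 0.007080.
Under H₀, SE = √(p₀(1−p₀)/n) = √(0.10·0.90/1921) = √0.000046851 = 0.006845.
z = −0.007080/0.006845 = -1.034.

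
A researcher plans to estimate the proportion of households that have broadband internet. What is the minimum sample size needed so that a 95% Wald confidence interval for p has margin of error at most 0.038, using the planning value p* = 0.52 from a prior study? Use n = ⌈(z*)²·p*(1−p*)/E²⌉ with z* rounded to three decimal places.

The 95% critical value is z* = 1.960.
p*(1−p*) = 0.52·0.48 = 0.2496.
(z*)²·p*(1−p*)/E² = 3.841600·0.2496/0.001444 = 664.033.
⌈664.033⌉ = 665.

n = 665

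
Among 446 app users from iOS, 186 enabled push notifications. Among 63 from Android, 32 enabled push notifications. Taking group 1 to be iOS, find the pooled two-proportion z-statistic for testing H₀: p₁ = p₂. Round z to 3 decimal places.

z = -1.365

Sample proportions: p̂₁ = 186/446 = 0.41704 and p̂₂ = 32/63 = 0.50794.
Pooled p̂ = (186+32)/(446+63) = 218/509 = 0.42829.
Pooled SE = √[0.2448578·0.01811517] ≈ 0.066601.
z = -0.09090/0.066601 = -1.365.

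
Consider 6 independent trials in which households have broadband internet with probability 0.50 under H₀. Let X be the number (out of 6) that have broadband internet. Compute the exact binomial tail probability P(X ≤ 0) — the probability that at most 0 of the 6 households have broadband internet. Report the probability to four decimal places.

P = 0.0156

X is binomial with n = 6 and p = 0.50.
P(X ≤ 0) = C(6,0)·0.50^0·0.50^6.
= 0.015625 = 0.0156.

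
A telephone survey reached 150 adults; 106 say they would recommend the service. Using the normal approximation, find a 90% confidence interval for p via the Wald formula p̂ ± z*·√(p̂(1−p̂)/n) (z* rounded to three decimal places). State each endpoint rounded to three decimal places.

p̂ = 106/150 = 0.70667.
Standard error of p̂: √(0.207289/150) = √0.001381926 = 0.037174.
The 90% critical value is z* = 1.645.
Margin of error: 1.645 × 0.037174 = 0.06115.
So the interval runs from 0.646 to 0.768.

(0.646, 0.768)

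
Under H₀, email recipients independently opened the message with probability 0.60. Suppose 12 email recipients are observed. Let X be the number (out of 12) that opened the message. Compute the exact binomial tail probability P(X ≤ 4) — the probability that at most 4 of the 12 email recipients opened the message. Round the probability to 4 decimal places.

P = 0.0573

X ~ Binomial(n=12, p=0.60).
P(X ≤ 4) = Σ_{j=0}^{4} C(12,j)·0.60^j·0.40^{12−j}.
= 0.000017 + 0.000302 + 0.002491 + 0.012457 + 0.042043 = 0.0573.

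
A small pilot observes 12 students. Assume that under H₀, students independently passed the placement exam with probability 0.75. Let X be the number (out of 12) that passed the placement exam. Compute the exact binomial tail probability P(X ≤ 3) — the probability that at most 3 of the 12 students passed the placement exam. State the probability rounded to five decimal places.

X is binomial with n = 12 and p = 0.75.
P(X ≤ 3) = C(12,0)·0.75^0·0.25^12 + C(12,1)·0.75^1·0.25^11 + C(12,2)·0.75^2·0.25^10 + C(12,3)·0.75^3·0.25^9.
= 0.000000 + 0.000002 + 0.000035 + 0.000354 = 0.00039.

P = 0.00039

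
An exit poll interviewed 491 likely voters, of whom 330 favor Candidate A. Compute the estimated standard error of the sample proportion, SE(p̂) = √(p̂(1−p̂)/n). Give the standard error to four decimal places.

p̂ = 330/491 = 0.67210.
p̂(1−p̂) = 0.220382.
SE = √(0.220382/491) = 0.0212.

SE = 0.0212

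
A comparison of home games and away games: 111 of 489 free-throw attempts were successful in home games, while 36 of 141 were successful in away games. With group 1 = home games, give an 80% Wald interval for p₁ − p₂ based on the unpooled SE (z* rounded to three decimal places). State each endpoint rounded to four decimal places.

p̂₁ = 0.22699, p̂₂ = 0.25532, so the observed difference is -0.02833.
Unpooled SE = √(p̂₁(1−p̂₁)/n₁ + p̂₂(1−p̂₂)/n₂) = √(0.000358830 + 0.001348449) = 0.041319.
For 80% confidence, z* = 1.282. Margin = 1.282·0.041319 = 0.05297.
So the interval runs from -0.0813 to 0.0246.

(-0.0813, 0.0246)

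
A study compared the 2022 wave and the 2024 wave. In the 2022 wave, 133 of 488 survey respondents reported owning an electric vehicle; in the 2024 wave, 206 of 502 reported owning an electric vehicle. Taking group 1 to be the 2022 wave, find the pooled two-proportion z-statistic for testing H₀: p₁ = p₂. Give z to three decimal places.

p̂₁ = 133/488 = 0.27254, p̂₂ = 206/502 = 0.41036.
Pooling: p̂ = 339/990 = 0.34242.
Pooled SE = √[0.2251699·0.00404121] ≈ 0.030166.
z = (p̂₁ − p̂₂)/SE = (0.27254 − 0.41036)/0.030166 = -0.13782/0.030166 = -4.569.

z = -4.569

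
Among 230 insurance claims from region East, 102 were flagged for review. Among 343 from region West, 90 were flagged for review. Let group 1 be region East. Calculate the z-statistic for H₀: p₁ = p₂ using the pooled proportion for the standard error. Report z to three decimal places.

Sample proportions: p̂₁ = 102/230 = 0.44348 and p̂₂ = 90/343 = 0.26239.
Pooling: p̂ = 192/573 = 0.33508.
Pooled SE = √[0.2228009·0.00726328] ≈ 0.040228.
z = (p̂₁ − p̂₂)/SE = (0.44348 − 0.26239)/0.040228 = 0.18109/0.040228 = 4.502.

z = 4.502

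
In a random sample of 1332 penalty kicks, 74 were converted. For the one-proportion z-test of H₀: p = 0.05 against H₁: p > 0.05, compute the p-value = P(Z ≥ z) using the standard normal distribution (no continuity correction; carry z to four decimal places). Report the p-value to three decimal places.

p-value = 0.176

Sample proportion p̂ = 74/1332 = 0.05556.
Under H₀, SE = √(p₀(1−p₀)/n) = √(0.05·0.95/1332) = √0.000035661 = 0.005972.
z = (p̂ − p₀)/SE = (74/1332 − 0.05)/0.005972 ≈ 0.9303.
p-value = P(Z ≥ z) with z = 0.9303 → 0.176.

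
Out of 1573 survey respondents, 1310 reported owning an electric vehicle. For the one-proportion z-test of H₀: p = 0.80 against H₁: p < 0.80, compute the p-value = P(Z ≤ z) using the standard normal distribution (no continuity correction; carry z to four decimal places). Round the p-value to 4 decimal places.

p-value = 0.9994

p̂ = 1310/1573 = 0.83280.
Null standard error: √(0.80·0.20/1573) = √0.000101716 = 0.010085.
Test statistic (full precision, shown to 4 dp): z = (1310/1573 − 0.80)/SE₀ ≈ 3.2526.
From the standard normal, P(Z ≤ z) = 0.9994.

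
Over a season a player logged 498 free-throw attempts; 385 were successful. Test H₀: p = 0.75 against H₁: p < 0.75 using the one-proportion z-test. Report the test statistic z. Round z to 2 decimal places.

Sample proportion p̂ = 385/498 = 0.77309.
SE₀ = √(0.75·0.25/498) = 0.019404.
z = (0.77309 − 0.75)/0.019404 = 0.02309/0.019404 = 1.19.

z = 1.19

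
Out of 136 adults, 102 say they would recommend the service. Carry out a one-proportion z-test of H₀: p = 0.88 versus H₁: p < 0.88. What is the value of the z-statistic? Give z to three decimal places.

z = -4.665

With x = 102 successes in n = 136, p̂ = 0.75000.
Null standard error: √(0.88·0.12/136) = √0.000776471 = 0.027865.
z = (p̂ − p₀)/SE = (0.75000 − 0.88)/0.027865 = -4.665.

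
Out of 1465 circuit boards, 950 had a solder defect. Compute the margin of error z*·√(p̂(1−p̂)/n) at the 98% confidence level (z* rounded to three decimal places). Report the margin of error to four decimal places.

The sample proportion is 950/1465 = 0.64846.
Standard error of p̂: √(0.227958/1465) = √0.000155603 = 0.012474.
z* = 2.326 at the 98% level.
Margin of error = z*·SE = 2.326 × 0.012474 = 0.0290.

ME = 0.0290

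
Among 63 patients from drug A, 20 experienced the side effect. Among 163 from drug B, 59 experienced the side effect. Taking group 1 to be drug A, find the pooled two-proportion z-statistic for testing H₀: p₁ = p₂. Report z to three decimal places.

z = -0.629

Sample proportions: p̂₁ = 20/63 = 0.31746 and p̂₂ = 59/163 = 0.36196.
Pooled p̂ = (20+59)/(63+163) = 79/226 = 0.34956.
Pooled SE = √[0.2273671·0.02200799] ≈ 0.070738.
z = (p̂₁ − p̂₂)/SE = (0.31746 − 0.36196)/0.070738 = -0.04450/0.070738 = -0.629.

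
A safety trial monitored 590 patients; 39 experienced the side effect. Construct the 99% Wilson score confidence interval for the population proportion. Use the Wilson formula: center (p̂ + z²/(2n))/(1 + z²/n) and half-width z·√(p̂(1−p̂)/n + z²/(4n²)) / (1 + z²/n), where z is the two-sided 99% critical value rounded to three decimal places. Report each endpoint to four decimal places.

Here p̂ = 39/590 = 0.06610 and z = 2.576 (z² = 6.635776).
1 + z²/n = 1.011247.
Center = (0.06610 + 0.005624)/1.011247 = 0.07093.
Radicand: p̂(1−p̂)/n + z²/(4n²) = 0.000104631 + 0.000004766 = 0.000109397.
Half-width = 2.576·√0.000109397/1.011247 = 0.02664.
So the interval runs from 0.0443 to 0.0976.

(0.0443, 0.0976)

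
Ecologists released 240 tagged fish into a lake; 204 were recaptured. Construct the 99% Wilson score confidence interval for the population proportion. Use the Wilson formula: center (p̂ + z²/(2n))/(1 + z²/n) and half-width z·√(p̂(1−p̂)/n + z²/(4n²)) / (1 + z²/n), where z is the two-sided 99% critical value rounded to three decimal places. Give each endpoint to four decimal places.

(0.7813, 0.8999)

Here p̂ = 204/240 = 0.85000 and z = 2.576 (z² = 6.635776).
Denominator 1 + z²/n = 1 + 6.635776/240 = 1.027649.
Center = (0.85000 + 0.013825)/1.027649 = 0.84058.
Radicand: p̂(1−p̂)/n + z²/(4n²) = 0.000531250 + 0.000028801 = 0.000560051.
Half-width = 2.576·√0.000560051/1.027649 = 0.05932.
CI: 0.84058 ± 0.05932 = (0.7813, 0.8999).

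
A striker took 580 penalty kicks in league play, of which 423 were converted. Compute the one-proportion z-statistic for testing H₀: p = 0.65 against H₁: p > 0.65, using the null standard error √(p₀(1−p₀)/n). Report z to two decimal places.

Sample proportion p̂ = 423/580 = 0.72931.
Under H₀, SE = √(p₀(1−p₀)/n) = √(0.65·0.35/580) = √0.000392241 = 0.019805.
z = (p̂ − p₀)/SE = (0.72931 − 0.65)/0.019805 = 4.00.

z = 4.00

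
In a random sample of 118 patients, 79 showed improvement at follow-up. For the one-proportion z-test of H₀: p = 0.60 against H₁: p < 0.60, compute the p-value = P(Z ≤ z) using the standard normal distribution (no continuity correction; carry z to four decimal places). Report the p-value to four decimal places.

p-value = 0.9383

The sample proportion is 79/118 = 0.66949.
SE₀ = √(0.60·0.40/118) = 0.045099.
Test statistic (full precision, shown to 4 dp): z = (79/118 − 0.60)/SE₀ ≈ 1.5409.
From the standard normal, P(Z ≤ z) = 0.9383.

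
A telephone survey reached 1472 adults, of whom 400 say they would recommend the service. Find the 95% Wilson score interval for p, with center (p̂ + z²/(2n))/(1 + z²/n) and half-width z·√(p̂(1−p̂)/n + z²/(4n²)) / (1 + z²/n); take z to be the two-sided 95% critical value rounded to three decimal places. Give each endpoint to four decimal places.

Here p̂ = 400/1472 = 0.27174 and z = 1.960 (z² = 3.841600).
1 + z²/n = 1.002610.
Adjusted center: (0.27174 + z²/(2n))/1.002610 = 0.27233.
Radicand: p̂(1−p̂)/n + z²/(4n²) = 0.000134441 + 0.000000443 = 0.000134884.
Half-width = z·√(radicand)/denom = 1.960·0.011614/1.002610 = 0.02270.
Interval: 0.27233 ± 0.02270 → (0.2496, 0.2950).

(0.2496, 0.2950)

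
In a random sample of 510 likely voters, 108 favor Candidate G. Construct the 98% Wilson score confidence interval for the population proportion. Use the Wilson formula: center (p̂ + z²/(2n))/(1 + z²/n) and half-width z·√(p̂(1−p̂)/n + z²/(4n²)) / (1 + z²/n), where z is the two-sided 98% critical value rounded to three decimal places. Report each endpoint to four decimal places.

(0.1728, 0.2568)

Here p̂ = 108/510 = 0.21176 and z = 2.326 (z² = 5.410276).
1 + z²/n = 1.010608.
Adjusted center: (0.21176 + z²/(2n))/1.010608 = 0.21479.
Radicand: p̂(1−p̂)/n + z²/(4n²) = 0.000327295 + 0.000005200 = 0.000332495.
Half-width = 2.326·√0.000332495/1.010608 = 0.04197.
So the interval runs from 0.1728 to 0.2568.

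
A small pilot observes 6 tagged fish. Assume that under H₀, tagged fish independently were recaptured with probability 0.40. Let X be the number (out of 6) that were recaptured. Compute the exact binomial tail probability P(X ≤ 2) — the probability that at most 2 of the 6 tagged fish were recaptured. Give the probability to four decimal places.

P = 0.5443

X is binomial with n = 6 and p = 0.40.
P(X ≤ 2) = C(6,0)·0.40^0·0.60^6 + C(6,1)·0.40^1·0.60^5 + C(6,2)·0.40^2·0.60^4.
= 0.046656 + 0.186624 + 0.311040 = 0.5443.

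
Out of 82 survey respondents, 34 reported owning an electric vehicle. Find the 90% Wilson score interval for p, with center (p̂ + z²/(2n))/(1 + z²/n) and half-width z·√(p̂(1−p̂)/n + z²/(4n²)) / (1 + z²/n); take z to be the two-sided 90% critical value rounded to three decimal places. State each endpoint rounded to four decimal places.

p̂ = 34/82 = 0.41463; z = 1.645, so z² = 2.706025.
Denominator 1 + z²/n = 1 + 2.706025/82 = 1.033000.
Adjusted center: (0.41463 + z²/(2n))/1.033000 = 0.41736.
Radicand: p̂(1−p̂)/n + z²/(4n²) = 0.002959911 + 0.000100611 = 0.003060522.
Half-width = z·√(radicand)/denom = 1.645·0.055322/1.033000 = 0.08810.
So the interval runs from 0.3293 to 0.5055.

(0.3293, 0.5055)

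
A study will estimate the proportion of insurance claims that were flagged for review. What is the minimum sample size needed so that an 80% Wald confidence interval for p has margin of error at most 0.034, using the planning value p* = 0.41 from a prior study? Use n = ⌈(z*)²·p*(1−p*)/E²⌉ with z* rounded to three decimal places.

n = 344

For 80% confidence, z* = 1.282.
p*(1−p*) = 0.2419.
Required n before rounding: 1.643524 × 0.2419 / 0.034² = 343.917.
⌈343.917⌉ = 344.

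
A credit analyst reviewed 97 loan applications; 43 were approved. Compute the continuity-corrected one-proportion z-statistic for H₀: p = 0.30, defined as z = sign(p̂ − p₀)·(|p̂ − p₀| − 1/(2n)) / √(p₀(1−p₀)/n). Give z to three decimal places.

With x = 43 successes in n = 97, p̂ = 0.44330. p̂ − p₀ = 0.143299.
Continuity correction 1/(2n) = 1/194 = 0.005155.
Corrected numerator: |0.143299| − 0.005155 = 0.138144.
Under H₀, SE = √(p₀(1−p₀)/n) = √(0.30·0.70/97) = √0.002164948 = 0.046529.
z = (+)0.138144/0.046529 = 2.969.

z = 2.969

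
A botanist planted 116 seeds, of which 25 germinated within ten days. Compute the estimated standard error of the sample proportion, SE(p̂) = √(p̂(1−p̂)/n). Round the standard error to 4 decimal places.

SE = 0.0382

p̂ = 25/116 = 0.21552.
p̂(1−p̂) = 0.169071.
SE = √(0.169071/116) = 0.0382.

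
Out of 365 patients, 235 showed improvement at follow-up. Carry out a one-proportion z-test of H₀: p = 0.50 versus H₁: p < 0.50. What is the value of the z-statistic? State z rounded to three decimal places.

z = 5.496

The sample proportion is 235/365 = 0.64384.
Null standard error: √(0.50·0.50/365) = √0.000684932 = 0.026171.
z = (0.64384 − 0.50)/0.026171 = 0.14384/0.026171 = 5.496.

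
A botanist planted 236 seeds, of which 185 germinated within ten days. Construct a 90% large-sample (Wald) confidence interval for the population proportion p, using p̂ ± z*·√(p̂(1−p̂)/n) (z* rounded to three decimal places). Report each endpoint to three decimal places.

The sample proportion is 185/236 = 0.78390.
SE = √(p̂(1−p̂)/n) = √(0.169402/236) = 0.026792.
z* = 1.645 at the 90% level.
Margin of error: 1.645 × 0.026792 = 0.04407.
Interval: 0.78390 ± 0.04407 → (0.740, 0.828).

(0.740, 0.828)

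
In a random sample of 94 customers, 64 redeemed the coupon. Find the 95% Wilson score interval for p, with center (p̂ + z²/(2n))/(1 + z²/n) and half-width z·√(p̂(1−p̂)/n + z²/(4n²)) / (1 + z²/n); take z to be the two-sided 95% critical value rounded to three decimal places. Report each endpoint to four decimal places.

Here p̂ = 64/94 = 0.68085 and z = 1.960 (z² = 3.841600).
1 + z²/n = 1.040868.
Center = (0.68085 + 0.020434)/1.040868 = 0.67375.
Radicand: p̂(1−p̂)/n + z²/(4n²) = 0.002311627 + 0.000108692 = 0.002420319.
Half-width = 1.960·√0.002420319/1.040868 = 0.09264.
So the interval runs from 0.5811 to 0.7664.

(0.5811, 0.7664)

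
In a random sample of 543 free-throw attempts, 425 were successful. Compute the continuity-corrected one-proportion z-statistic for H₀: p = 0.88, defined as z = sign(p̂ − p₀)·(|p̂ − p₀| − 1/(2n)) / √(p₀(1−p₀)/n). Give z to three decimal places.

The sample proportion is 425/543 = 0.78269. p̂ − p₀ = -0.097311.
Continuity correction 1/(2n) = 1/1086 = 0.000921.
Corrected numerator: |-0.097311| − 0.000921 = 0.096390.
SE₀ = √(0.88·0.12/543) = 0.013945.
z = −0.096390/0.013945 = -6.912.

z = -6.912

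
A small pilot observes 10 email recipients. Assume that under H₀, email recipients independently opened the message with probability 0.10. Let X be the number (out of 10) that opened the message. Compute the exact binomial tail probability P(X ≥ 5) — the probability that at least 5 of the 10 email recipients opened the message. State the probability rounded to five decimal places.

X is binomial with n = 10 and p = 0.10.
P(X ≥ 5) = Σ_{j=5}^{10} C(10,j)·0.10^j·0.90^{10−j}.
= 0.001488 + 0.000138 + 0.000009 + 0.000000 + 0.000000 + 0.000000 = 0.00163.

P = 0.00163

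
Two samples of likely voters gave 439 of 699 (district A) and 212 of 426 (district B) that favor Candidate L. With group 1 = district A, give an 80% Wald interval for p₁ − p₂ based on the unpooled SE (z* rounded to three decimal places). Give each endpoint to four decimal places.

(0.0915, 0.1693)

p̂₁ = 439/699 = 0.62804, p̂₂ = 212/426 = 0.49765; p̂₁ − p̂₂ = 0.13039.
Unpooled SE = √(p̂₁(1−p̂₁)/n₁ + p̂₂(1−p̂₂)/n₂) = √(0.000334200 + 0.000586842) = 0.030349.
The 80% critical value is z* = 1.282. Margin of error = 0.03891.
Interval: 0.13039 ± 0.03891 → (0.0915, 0.1693).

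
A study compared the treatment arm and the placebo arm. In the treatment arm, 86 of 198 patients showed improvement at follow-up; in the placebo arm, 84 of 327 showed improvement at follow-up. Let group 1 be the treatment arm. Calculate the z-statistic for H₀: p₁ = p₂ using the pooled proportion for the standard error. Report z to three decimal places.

z = 4.212

p̂₁ = 86/198 = 0.43434, p̂₂ = 84/327 = 0.25688.
Pooling: p̂ = 170/525 = 0.32381.
Pooled SE = √[0.2189569·0.00810861] ≈ 0.042136.
z = 0.17746/0.042136 = 4.212.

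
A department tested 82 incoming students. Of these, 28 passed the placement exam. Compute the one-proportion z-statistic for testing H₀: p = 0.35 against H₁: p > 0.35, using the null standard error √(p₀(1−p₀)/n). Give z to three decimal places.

z = -0.162

The sample proportion is 28/82 = 0.34146.
Under H₀, SE = √(p₀(1−p₀)/n) = √(0.35·0.65/82) = √0.002774390 = 0.052672.
z = (0.34146 − 0.35)/0.052672 = -0.00854/0.052672 = -0.162.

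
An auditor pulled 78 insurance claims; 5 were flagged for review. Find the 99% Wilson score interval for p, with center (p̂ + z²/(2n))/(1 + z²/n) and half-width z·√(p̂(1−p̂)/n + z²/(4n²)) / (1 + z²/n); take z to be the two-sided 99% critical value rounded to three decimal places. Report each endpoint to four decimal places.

(0.0217, 0.1749)

p̂ = 5/78 = 0.06410; z = 2.576, so z² = 6.635776.
Denominator 1 + z²/n = 1 + 6.635776/78 = 1.085074.
Center = (0.06410 + 0.042537)/1.085074 = 0.09828.
Radicand: p̂(1−p̂)/n + z²/(4n²) = 0.000769146 + 0.000272673 = 0.001041819.
Half-width = 2.576·√0.001041819/1.085074 = 0.07663.
CI: 0.09828 ± 0.07663 = (0.0217, 0.1749).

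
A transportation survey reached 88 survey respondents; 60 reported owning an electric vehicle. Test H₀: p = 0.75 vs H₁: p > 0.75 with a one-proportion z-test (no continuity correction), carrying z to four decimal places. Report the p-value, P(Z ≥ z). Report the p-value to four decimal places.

The sample proportion is 60/88 = 0.68182.
SE₀ = √(0.75·0.25/88) = 0.046159.
Test statistic (full precision, shown to 4 dp): z = (60/88 − 0.75)/SE₀ ≈ -1.4771.
From the standard normal, P(Z ≥ z) = 0.9302.

p-value = 0.9302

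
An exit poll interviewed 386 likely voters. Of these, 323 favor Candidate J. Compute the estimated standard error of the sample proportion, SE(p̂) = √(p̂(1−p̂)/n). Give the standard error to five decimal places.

Sample proportion p̂ = 323/386 = 0.83679.
p̂(1−p̂) = 0.136572.
SE = √(0.136572/386) = √0.000353813 = 0.01881.

SE = 0.01881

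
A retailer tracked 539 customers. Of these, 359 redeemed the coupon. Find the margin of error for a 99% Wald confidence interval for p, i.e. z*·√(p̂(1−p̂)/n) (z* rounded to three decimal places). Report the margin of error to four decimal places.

The sample proportion is 359/539 = 0.66605.
SE = √(p̂(1−p̂)/n) = √(0.222428/539) = 0.020314.
For 99% confidence, z* = 2.576.
Margin of error = z*·SE = 2.576 × 0.020314 = 0.0523.

ME = 0.0523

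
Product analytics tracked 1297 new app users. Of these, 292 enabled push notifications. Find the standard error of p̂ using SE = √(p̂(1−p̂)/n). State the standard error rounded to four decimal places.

SE = 0.0116

With x = 292 successes in n = 1297, p̂ = 0.22513.
p̂(1−p̂) = 0.22513·0.77487 = 0.174446.
SE = √(0.174446/1297) = 0.0116.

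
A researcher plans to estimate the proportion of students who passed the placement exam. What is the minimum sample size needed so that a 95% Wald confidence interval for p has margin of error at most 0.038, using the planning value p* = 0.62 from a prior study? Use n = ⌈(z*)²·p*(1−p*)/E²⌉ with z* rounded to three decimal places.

n = 627

For 95% confidence, z* = 1.960.
p*(1−p*) = 0.2356.
Required n before rounding: 3.841600 × 0.2356 / 0.038² = 626.787.
⌈626.787⌉ = 627.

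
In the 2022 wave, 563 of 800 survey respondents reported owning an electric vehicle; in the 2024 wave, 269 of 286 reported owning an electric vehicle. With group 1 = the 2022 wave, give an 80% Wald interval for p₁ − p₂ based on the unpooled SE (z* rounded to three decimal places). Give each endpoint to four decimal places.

p̂₁ = 0.70375, p̂₂ = 0.94056, so the observed difference is -0.23681.
SE = √(0.000260607 + 0.000195480) = √0.000456087 = 0.021356.
The 80% critical value is z* = 1.282. Margin of error = 0.02738.
Interval: -0.23681 ± 0.02738 → (-0.2642, -0.2094).

(-0.2642, -0.2094)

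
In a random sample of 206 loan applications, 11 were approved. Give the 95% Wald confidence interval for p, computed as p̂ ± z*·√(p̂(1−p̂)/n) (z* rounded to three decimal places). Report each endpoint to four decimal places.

p̂ = 11/206 = 0.05340.
SE = √(p̂(1−p̂)/n) = √(0.050547/206) = 0.015664.
For 95% confidence, z* = 1.960.
Margin of error: 1.960 × 0.015664 = 0.03070.
CI: 0.05340 ± 0.03070 = (0.0227, 0.0841).

(0.0227, 0.0841)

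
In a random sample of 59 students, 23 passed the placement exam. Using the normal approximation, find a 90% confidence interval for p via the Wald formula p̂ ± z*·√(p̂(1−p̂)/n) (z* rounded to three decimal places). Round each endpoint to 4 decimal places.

p̂ = 23/59 = 0.38983.
SE(p̂) = √(0.38983·0.61017/59) = 0.063495.
z* = 1.645 at the 90% level.
Margin of error: 1.645 × 0.063495 = 0.10445.
So the interval runs from 0.2854 to 0.4943.

(0.2854, 0.4943)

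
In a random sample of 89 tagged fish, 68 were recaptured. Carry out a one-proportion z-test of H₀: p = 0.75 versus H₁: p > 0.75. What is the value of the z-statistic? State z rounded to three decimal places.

z = 0.306

With x = 68 successes in n = 89, p̂ = 0.76404.
Null standard error: √(0.75·0.25/89) = √0.002106742 = 0.045899.
z = (0.76404 − 0.75)/0.045899 = 0.01404/0.045899 = 0.306.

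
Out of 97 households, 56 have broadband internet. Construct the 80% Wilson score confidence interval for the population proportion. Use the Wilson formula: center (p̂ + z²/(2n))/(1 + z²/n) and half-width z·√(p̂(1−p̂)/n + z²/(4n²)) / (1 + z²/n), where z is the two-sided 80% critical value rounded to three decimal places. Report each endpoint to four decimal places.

(0.5123, 0.6398)

p̂ = 56/97 = 0.57732; z = 1.282, so z² = 1.643524.
Denominator 1 + z²/n = 1 + 1.643524/97 = 1.016944.
Center = (0.57732 + 0.008472)/1.016944 = 0.57603.
Radicand: p̂(1−p̂)/n + z²/(4n²) = 0.002515687 + 0.000043669 = 0.002559356.
Half-width = z·√(radicand)/denom = 1.282·0.050590/1.016944 = 0.06378.
So the interval runs from 0.5123 to 0.6398.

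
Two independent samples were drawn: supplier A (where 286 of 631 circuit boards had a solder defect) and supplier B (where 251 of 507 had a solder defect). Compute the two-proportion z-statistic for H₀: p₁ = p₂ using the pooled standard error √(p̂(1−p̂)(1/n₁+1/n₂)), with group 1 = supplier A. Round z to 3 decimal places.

z = -1.405

Sample proportions: p̂₁ = 286/631 = 0.45325 and p̂₂ = 251/507 = 0.49507.
Pooled p̂ = (286+251)/(631+507) = 537/1138 = 0.47188.
Pooled SE = √[0.2492093·0.00355717] ≈ 0.029774.
z = -0.04182/0.029774 = -1.405.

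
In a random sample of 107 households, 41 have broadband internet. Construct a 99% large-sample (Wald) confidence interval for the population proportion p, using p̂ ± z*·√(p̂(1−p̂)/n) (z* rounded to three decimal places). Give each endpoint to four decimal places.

p̂ = 41/107 = 0.38318.
SE(p̂) = √(0.38318·0.61682/107) = 0.046999.
For 99% confidence, z* = 2.576.
Margin of error: 2.576 × 0.046999 = 0.12107.
Interval: 0.38318 ± 0.12107 → (0.2621, 0.5042).

(0.2621, 0.5042)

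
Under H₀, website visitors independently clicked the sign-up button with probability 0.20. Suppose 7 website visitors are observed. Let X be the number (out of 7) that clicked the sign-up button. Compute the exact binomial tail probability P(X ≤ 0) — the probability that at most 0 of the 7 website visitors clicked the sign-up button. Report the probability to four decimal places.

P = 0.2097

X ~ Binomial(n=7, p=0.20).
P(X ≤ 0) = C(7,0)·0.20^0·0.80^7.
= 0.209715 = 0.2097.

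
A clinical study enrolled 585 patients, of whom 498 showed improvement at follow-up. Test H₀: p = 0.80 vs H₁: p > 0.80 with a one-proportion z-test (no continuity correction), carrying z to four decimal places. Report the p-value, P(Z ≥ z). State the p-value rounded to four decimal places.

p-value = 0.0010

Sample proportion p̂ = 498/585 = 0.85128.
Null standard error: √(0.80·0.20/585) = √0.000273504 = 0.016538.
Test statistic (full precision, shown to 4 dp): z = (498/585 − 0.80)/SE₀ ≈ 3.1009.
p-value = P(Z ≥ z) with z = 3.1009 → 0.0010.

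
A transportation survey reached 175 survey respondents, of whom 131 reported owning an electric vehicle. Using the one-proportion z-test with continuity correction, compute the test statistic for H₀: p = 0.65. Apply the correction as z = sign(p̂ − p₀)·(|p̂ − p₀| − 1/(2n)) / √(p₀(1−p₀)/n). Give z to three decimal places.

z = 2.655

The sample proportion is 131/175 = 0.74857. p̂ − p₀ = 0.098571.
1/(2n) = 0.002857.
Corrected numerator: |0.098571| − 0.002857 = 0.095714.
Null standard error: √(0.65·0.35/175) = √0.001300000 = 0.036056.
z = +0.095714/0.036056 = 2.655.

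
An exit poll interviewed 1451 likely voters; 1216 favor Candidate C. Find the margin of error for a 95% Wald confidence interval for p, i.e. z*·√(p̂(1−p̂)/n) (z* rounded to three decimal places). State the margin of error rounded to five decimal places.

ME = 0.01896

With x = 1216 successes in n = 1451, p̂ = 0.83804.
SE = √(p̂(1−p̂)/n) = √(0.135727/1451) = 0.009672.
The 95% critical value is z* = 1.960.
So ME = 0.01896.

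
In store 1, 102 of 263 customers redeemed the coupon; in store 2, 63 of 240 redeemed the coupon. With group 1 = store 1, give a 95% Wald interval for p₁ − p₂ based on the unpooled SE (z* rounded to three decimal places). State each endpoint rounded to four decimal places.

p̂₁ = 102/263 = 0.38783, p̂₂ = 63/240 = 0.26250; p̂₁ − p̂₂ = 0.12533.
SE = √(0.000902732 + 0.000806641) = √0.001709373 = 0.041345.
z* = 1.960 at the 95% level. Margin = 1.960·0.041345 = 0.08104.
Interval: 0.12533 ± 0.08104 → (0.0443, 0.2064).

(0.0443, 0.2064)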